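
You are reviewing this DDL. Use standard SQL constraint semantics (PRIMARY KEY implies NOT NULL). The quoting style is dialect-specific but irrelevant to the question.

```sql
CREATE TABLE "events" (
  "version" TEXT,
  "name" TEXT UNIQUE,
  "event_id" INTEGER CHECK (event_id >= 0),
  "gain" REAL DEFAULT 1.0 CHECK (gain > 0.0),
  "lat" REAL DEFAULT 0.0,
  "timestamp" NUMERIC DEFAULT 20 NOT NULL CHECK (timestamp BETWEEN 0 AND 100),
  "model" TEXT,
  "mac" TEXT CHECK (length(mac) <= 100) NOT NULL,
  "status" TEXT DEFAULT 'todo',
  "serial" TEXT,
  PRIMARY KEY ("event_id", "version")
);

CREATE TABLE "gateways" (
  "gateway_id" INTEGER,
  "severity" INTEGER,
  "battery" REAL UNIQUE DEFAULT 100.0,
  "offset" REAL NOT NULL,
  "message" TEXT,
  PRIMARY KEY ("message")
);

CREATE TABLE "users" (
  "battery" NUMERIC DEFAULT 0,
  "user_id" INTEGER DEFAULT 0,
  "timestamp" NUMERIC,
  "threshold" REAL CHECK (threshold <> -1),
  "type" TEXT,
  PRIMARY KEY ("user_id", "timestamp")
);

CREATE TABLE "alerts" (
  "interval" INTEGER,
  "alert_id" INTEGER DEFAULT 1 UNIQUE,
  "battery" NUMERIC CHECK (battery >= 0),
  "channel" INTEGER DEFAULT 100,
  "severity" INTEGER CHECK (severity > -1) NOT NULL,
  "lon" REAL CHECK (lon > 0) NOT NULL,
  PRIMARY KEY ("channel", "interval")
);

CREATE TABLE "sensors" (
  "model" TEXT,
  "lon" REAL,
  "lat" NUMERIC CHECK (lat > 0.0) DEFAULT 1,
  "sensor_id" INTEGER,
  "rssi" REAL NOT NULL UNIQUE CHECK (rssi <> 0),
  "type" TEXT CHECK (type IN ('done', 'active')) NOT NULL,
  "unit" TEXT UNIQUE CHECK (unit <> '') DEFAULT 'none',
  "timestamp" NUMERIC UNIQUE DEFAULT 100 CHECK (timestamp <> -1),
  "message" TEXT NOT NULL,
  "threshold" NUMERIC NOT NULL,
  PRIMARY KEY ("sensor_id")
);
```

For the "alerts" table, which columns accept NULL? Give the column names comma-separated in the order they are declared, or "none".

- interval: part of the PRIMARY KEY, which implies NOT NULL → not nullable.
- alert_id: UNIQUE does not imply NOT NULL → nullable.
- battery: CHECK does not forbid NULL (a CHECK constraint passes when its expression is NULL) → nullable.
- channel: part of the PRIMARY KEY, which implies NOT NULL → not nullable.
- severity: declared NOT NULL → not nullable.
- lon: declared NOT NULL → not nullable.

alert_id, battery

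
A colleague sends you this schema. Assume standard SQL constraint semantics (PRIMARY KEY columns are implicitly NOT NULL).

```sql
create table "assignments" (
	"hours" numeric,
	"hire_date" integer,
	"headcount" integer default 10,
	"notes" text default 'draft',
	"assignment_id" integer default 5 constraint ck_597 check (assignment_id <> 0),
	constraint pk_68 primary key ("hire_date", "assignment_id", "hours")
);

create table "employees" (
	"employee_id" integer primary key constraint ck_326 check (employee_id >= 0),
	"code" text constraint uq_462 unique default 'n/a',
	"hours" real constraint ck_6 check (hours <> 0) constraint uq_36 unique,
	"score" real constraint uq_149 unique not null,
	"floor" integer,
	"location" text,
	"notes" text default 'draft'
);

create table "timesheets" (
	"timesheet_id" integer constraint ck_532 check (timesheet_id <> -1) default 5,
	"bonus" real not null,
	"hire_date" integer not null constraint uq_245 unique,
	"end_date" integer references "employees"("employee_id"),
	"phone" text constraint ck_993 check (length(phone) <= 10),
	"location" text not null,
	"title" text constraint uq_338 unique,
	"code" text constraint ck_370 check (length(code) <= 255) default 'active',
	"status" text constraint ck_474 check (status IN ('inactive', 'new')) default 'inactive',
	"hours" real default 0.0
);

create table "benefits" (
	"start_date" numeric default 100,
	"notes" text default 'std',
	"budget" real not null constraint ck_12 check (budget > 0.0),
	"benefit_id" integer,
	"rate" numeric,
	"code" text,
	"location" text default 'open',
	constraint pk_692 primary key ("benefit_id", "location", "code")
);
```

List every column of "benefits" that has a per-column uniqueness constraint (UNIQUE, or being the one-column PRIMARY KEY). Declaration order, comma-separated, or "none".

- start_date: no UNIQUE or single-column PK constraint.
- notes: no UNIQUE or single-column PK constraint.
- budget: no UNIQUE or single-column PK constraint.
- benefit_id: part of a composite PRIMARY KEY — only the tuple is unique, not this column on its own.
- rate: no UNIQUE or single-column PK constraint.
- code: part of a composite PRIMARY KEY — only the tuple is unique, not this column on its own.
- location: part of a composite PRIMARY KEY — only the tuple is unique, not this column on its own.

none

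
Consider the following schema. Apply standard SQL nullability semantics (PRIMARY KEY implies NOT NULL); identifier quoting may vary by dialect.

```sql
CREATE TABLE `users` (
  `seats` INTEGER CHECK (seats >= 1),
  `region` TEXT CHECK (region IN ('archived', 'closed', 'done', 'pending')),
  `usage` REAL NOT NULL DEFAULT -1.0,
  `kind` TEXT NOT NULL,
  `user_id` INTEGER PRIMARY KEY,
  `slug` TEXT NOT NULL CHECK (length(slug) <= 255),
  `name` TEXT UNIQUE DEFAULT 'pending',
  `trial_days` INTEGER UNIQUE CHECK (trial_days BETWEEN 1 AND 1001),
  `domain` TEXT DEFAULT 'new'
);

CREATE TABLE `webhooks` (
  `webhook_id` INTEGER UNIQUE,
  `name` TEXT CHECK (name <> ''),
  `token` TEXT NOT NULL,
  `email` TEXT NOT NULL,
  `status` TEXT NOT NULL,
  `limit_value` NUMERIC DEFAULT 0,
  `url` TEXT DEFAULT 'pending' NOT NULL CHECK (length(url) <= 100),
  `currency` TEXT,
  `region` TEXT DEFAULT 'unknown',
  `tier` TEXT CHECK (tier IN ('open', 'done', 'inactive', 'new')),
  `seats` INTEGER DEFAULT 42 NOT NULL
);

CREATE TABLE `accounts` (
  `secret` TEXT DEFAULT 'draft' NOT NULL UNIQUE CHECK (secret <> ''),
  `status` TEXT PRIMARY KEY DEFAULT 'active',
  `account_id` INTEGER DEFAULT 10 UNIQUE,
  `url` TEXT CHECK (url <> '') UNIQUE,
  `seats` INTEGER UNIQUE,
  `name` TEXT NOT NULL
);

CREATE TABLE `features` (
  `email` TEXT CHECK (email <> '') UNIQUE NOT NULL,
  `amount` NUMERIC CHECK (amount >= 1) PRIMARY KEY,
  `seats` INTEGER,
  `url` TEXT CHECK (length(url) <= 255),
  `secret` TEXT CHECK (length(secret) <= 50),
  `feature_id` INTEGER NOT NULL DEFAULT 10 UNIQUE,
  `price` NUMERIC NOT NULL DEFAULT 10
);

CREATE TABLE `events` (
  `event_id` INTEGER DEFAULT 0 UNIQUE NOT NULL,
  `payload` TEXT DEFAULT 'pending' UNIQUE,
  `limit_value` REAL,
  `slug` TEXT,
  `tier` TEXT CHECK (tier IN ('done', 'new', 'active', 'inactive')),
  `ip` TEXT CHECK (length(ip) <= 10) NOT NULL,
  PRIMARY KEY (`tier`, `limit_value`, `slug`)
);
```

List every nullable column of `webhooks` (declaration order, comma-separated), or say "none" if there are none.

webhook_id, name, limit_value, currency, region, tier

- webhook_id: UNIQUE does not imply NOT NULL → nullable.
- name: CHECK does not forbid NULL (a CHECK constraint passes when its expression is NULL) → nullable.
- token: declared NOT NULL → not nullable.
- email: declared NOT NULL → not nullable.
- status: declared NOT NULL → not nullable.
- limit_value: DEFAULT only fills an omitted column; an explicit NULL is still allowed → nullable.
- url: declared NOT NULL → not nullable.
- currency: no NOT NULL constraint applies → nullable.
- region: DEFAULT only fills an omitted column; an explicit NULL is still allowed → nullable.
- tier: CHECK does not forbid NULL (a CHECK constraint passes when its expression is NULL) → nullable.
- seats: declared NOT NULL → not nullable.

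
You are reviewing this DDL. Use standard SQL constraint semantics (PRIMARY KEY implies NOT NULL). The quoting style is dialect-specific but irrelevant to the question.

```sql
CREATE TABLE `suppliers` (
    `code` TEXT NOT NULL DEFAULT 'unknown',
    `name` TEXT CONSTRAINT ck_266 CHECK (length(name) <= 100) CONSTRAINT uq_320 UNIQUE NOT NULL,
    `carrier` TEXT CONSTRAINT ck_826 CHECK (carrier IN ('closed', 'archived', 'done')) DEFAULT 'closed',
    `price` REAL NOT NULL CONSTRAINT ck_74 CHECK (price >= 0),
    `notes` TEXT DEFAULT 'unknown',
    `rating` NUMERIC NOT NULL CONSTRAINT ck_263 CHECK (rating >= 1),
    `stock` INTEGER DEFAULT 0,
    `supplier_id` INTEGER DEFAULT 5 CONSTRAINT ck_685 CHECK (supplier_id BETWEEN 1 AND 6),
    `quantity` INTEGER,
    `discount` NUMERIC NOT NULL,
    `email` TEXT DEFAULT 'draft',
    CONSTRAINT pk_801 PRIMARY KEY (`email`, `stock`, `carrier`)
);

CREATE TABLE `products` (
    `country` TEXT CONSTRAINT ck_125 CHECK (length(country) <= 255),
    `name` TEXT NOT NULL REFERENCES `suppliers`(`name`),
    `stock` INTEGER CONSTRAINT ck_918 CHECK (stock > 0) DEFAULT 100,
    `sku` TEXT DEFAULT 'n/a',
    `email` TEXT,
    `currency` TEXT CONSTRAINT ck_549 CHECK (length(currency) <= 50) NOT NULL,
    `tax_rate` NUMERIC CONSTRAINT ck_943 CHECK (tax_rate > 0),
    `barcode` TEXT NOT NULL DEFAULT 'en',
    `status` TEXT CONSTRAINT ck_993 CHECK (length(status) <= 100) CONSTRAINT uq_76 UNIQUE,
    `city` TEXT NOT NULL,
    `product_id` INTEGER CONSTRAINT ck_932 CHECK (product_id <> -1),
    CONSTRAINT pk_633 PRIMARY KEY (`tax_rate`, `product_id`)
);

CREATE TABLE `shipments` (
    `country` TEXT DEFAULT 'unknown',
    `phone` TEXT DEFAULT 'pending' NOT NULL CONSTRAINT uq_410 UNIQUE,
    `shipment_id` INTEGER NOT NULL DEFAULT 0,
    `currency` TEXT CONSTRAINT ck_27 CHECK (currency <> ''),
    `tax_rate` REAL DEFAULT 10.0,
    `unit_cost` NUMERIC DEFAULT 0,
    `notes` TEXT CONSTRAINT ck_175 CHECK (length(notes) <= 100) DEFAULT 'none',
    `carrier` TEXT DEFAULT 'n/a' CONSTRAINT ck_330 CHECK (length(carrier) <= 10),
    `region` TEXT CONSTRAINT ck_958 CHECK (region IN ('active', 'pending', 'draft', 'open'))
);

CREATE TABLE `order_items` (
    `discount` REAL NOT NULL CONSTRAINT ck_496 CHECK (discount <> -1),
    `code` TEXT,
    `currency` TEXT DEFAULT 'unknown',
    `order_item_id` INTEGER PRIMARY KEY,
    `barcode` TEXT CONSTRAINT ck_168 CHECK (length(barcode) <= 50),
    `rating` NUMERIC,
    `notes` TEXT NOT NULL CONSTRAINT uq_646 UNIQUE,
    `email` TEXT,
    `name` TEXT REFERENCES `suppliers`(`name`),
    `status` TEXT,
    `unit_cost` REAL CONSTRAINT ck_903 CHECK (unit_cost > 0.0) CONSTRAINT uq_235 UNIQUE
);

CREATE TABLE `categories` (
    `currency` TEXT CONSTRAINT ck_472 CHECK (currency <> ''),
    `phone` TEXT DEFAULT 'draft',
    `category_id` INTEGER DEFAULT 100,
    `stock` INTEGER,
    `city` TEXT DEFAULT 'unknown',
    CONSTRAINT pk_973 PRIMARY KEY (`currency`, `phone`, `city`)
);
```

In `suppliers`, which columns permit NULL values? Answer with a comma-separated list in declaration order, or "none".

notes, supplier_id, quantity

- code: declared NOT NULL → not nullable.
- name: declared NOT NULL → not nullable.
- carrier: part of the PRIMARY KEY, which implies NOT NULL → not nullable.
- price: declared NOT NULL → not nullable.
- notes: DEFAULT only fills an omitted column; an explicit NULL is still allowed → nullable.
- rating: declared NOT NULL → not nullable.
- stock: part of the PRIMARY KEY, which implies NOT NULL → not nullable.
- supplier_id: CHECK does not forbid NULL (a CHECK constraint passes when its expression is NULL) → nullable.
- quantity: no NOT NULL constraint applies → nullable.
- discount: declared NOT NULL → not nullable.
- email: part of the PRIMARY KEY, which implies NOT NULL → not nullable.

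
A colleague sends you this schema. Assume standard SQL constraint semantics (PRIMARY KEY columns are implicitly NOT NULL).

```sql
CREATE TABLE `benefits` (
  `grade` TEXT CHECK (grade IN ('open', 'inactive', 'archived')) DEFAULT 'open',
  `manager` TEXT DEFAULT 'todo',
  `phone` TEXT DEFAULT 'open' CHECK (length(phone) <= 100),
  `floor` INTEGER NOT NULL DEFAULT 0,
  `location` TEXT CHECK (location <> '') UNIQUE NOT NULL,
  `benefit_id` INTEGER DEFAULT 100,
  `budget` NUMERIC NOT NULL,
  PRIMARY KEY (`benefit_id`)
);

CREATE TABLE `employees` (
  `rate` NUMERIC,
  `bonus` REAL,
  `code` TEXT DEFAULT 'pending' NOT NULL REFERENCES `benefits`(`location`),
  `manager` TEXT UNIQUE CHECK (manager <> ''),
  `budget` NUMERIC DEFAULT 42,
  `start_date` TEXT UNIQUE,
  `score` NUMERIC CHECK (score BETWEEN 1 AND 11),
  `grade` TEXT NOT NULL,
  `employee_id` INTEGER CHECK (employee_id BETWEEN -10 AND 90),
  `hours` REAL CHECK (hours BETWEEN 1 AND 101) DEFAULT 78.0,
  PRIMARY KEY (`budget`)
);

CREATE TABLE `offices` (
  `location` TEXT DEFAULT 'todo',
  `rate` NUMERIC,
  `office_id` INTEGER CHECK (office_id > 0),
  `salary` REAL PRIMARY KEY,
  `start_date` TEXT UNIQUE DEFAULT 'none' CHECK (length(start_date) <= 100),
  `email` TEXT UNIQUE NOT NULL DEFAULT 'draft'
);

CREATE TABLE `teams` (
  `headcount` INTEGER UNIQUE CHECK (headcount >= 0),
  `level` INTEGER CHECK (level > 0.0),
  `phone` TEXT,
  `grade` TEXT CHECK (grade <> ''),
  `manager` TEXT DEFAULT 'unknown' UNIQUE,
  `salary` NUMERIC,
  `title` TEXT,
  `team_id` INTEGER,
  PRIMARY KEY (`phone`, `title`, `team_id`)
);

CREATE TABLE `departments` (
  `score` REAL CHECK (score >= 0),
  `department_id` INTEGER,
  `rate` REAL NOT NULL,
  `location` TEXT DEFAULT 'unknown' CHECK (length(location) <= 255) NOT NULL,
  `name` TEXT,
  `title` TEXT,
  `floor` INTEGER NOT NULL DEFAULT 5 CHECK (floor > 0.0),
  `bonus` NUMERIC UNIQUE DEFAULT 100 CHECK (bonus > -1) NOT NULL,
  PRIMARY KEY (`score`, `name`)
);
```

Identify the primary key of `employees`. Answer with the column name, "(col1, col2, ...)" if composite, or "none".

budget is declared PRIMARY KEY as a table-level PRIMARY KEY clause.

budget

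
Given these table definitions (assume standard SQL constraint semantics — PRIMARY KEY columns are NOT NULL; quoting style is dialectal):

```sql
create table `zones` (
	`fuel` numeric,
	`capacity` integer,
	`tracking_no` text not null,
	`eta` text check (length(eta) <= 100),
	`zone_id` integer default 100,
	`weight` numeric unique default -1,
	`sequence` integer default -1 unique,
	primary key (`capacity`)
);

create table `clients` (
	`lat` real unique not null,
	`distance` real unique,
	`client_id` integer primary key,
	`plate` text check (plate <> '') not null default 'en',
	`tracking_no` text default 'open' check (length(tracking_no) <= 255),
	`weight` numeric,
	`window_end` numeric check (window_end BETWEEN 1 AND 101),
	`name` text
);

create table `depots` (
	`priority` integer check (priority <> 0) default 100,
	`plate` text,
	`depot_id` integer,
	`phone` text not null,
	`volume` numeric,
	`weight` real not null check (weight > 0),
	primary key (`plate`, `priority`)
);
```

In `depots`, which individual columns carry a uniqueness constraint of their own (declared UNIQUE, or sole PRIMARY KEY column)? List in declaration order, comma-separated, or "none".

none

- priority: part of a composite PRIMARY KEY — only the tuple is unique, not this column on its own.
- plate: part of a composite PRIMARY KEY — only the tuple is unique, not this column on its own.
- depot_id: no UNIQUE or single-column PK constraint.
- phone: no UNIQUE or single-column PK constraint.
- volume: no UNIQUE or single-column PK constraint.
- weight: no UNIQUE or single-column PK constraint.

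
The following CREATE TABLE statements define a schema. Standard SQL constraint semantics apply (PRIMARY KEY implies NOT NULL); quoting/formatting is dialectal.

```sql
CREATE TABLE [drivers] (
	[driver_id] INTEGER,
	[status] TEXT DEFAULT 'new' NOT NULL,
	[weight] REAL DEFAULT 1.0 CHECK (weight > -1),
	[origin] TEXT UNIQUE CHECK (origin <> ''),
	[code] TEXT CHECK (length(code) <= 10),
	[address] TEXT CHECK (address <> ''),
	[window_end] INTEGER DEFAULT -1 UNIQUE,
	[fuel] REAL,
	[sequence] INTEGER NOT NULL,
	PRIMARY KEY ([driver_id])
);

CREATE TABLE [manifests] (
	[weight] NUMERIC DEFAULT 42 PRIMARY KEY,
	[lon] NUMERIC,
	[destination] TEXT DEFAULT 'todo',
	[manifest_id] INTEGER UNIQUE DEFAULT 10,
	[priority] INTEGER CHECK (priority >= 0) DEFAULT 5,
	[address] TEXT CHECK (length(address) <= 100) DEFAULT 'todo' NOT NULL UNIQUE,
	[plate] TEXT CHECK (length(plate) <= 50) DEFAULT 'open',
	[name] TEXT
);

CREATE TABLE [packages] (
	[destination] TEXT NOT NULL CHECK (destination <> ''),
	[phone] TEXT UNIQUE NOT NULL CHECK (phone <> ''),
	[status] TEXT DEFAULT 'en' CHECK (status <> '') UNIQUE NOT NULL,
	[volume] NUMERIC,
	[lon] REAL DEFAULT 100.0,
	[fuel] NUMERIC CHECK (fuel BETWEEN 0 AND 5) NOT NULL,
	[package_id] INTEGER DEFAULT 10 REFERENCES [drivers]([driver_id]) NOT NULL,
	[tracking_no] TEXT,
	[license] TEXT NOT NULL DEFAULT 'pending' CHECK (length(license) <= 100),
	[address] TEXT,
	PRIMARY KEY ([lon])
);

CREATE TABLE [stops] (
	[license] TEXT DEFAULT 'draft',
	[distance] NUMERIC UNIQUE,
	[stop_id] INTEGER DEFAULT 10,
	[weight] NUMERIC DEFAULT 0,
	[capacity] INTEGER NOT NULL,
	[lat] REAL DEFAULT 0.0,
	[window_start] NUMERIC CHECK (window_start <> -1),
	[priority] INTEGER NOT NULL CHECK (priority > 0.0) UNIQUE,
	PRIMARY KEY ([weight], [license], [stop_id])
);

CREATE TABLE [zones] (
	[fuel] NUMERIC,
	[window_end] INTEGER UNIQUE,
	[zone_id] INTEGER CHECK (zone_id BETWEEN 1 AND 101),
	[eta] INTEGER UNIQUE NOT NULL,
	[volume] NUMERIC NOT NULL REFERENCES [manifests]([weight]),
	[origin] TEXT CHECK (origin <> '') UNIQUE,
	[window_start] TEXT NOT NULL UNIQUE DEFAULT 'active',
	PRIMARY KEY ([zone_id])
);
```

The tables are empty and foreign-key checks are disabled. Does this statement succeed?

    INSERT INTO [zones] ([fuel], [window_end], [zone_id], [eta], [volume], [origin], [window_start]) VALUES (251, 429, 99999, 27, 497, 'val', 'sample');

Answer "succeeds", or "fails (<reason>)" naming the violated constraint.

fails (CHECK on zone_id)

The value 99999 for zone_id violates CHECK (zone_id BETWEEN 1 AND 101).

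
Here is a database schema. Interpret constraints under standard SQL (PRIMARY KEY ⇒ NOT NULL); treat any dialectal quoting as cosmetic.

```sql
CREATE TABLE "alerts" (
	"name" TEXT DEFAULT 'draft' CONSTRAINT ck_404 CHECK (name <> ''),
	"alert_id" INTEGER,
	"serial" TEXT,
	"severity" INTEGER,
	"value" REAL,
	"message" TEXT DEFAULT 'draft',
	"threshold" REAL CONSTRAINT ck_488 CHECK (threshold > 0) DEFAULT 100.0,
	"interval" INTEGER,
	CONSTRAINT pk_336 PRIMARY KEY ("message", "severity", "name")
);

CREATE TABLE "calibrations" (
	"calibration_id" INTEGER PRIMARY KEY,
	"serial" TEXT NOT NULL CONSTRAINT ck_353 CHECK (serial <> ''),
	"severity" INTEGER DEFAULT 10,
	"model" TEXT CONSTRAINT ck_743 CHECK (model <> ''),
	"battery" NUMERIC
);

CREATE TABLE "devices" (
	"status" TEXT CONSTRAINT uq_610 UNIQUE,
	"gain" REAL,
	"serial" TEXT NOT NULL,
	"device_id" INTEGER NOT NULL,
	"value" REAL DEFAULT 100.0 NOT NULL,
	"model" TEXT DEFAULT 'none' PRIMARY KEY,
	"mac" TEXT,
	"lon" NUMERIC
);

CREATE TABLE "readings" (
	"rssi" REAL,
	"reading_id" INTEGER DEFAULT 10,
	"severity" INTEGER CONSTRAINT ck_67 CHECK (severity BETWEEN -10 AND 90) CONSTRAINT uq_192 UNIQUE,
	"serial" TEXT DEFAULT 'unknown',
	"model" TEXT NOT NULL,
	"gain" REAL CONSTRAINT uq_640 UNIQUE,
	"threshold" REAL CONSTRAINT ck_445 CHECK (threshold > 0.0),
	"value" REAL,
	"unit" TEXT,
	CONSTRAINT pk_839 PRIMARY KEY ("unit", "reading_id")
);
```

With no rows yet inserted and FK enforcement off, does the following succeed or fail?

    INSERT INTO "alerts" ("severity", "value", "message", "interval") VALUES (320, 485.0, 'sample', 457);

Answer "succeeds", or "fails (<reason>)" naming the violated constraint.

NOT NULL columns: message is supplied; name defaults to 'draft'; severity is supplied.
No constraint is violated.

succeeds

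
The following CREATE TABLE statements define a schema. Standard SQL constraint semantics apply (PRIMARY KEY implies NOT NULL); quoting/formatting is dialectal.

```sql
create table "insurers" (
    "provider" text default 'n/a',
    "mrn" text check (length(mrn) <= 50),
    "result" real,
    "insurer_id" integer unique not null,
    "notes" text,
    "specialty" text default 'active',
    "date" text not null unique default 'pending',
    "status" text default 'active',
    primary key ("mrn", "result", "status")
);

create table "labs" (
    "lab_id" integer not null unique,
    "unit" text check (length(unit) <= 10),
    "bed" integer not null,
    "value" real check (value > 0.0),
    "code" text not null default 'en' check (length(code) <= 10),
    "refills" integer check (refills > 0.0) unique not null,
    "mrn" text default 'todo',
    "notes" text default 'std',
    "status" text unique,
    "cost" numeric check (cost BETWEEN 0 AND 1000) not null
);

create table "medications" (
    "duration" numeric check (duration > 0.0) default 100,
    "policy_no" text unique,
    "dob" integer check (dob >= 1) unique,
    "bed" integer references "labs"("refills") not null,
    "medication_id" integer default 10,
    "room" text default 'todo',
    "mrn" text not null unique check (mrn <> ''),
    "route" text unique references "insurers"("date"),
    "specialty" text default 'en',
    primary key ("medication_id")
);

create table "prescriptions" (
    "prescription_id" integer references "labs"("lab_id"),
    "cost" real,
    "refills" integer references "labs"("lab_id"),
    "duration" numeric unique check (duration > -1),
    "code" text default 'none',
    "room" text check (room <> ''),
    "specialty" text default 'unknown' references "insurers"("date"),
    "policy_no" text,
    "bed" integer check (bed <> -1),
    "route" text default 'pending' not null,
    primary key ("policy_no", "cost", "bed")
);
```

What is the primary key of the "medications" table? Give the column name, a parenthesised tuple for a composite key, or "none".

medication_id is declared PRIMARY KEY as a table-level PRIMARY KEY clause.

medication_id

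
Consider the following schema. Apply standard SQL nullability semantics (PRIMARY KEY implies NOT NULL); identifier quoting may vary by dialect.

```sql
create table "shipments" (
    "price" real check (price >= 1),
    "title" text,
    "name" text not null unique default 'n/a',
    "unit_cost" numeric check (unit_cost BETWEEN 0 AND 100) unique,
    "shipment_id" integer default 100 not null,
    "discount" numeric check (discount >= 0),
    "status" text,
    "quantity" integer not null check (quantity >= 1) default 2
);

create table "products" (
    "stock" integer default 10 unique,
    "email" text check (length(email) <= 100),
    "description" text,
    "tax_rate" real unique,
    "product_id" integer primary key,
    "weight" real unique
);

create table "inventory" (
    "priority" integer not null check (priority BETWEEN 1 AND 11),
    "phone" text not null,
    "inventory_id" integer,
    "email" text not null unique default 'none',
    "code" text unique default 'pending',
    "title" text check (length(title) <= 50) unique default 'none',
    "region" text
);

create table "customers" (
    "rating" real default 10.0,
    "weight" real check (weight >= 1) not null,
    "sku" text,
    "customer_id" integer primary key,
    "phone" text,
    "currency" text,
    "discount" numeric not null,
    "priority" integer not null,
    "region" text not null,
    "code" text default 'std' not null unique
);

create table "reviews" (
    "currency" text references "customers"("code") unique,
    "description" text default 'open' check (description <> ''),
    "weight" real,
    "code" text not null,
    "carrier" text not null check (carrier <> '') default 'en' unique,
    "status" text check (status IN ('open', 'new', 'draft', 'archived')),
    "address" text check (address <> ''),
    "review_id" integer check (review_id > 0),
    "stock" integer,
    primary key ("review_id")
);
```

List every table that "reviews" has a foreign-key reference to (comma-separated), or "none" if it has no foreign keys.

customers

- currency REFERENCES customers(code).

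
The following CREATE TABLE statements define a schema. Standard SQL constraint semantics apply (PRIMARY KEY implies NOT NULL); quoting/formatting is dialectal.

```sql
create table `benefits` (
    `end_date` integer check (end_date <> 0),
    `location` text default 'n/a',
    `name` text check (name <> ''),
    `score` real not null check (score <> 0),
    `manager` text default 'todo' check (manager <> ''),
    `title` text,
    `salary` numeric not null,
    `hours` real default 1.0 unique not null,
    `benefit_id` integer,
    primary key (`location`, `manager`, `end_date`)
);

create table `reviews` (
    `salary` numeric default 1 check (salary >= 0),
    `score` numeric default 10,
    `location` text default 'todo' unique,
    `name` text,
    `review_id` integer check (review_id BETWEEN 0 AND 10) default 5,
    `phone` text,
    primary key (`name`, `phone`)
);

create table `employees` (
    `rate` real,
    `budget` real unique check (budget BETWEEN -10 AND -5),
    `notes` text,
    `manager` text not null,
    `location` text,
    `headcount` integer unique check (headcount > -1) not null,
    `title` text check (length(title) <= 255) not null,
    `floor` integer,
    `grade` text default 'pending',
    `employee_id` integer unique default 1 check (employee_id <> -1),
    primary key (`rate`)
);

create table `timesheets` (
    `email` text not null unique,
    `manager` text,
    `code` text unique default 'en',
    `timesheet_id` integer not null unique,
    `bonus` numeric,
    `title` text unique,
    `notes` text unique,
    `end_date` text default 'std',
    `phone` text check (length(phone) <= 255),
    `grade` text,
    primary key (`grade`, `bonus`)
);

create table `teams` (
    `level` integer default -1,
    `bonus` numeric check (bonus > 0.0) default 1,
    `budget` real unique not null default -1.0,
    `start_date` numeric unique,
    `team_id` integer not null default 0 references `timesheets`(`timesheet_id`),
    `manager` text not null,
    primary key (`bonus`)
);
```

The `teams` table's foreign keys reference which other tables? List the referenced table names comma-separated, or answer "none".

- team_id REFERENCES timesheets(timesheet_id).

timesheets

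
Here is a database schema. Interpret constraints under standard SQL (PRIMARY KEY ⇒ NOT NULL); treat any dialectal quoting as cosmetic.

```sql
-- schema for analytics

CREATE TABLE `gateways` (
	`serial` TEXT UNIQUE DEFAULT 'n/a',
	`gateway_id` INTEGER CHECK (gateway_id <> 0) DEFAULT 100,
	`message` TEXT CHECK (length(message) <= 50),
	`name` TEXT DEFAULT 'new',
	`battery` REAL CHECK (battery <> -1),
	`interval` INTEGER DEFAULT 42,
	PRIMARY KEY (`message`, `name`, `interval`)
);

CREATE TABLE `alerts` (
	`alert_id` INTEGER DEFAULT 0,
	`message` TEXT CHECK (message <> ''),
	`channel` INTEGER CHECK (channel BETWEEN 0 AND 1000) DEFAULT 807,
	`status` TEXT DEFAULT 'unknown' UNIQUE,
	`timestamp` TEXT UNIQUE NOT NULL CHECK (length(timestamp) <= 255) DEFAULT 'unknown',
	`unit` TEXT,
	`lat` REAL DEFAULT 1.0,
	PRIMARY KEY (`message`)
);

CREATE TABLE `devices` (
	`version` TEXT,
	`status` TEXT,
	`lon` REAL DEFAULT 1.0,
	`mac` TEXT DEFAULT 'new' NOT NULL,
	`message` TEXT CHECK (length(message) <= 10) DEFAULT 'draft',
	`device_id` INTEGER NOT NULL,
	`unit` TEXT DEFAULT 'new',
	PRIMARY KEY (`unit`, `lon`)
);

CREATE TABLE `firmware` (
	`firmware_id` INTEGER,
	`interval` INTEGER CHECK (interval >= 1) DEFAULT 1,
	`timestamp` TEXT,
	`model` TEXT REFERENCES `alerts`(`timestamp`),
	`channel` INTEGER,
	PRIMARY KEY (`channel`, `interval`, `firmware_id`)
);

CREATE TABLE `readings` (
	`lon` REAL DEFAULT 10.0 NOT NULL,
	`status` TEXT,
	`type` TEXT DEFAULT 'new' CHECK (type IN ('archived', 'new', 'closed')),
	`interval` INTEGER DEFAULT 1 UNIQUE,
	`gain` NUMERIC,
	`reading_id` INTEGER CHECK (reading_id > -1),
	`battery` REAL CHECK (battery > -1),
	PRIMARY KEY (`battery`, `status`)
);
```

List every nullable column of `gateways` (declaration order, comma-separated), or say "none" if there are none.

serial, gateway_id, battery

- serial: UNIQUE does not imply NOT NULL → nullable.
- gateway_id: CHECK does not forbid NULL (a CHECK constraint passes when its expression is NULL) → nullable.
- message: part of the PRIMARY KEY, which implies NOT NULL → not nullable.
- name: part of the PRIMARY KEY, which implies NOT NULL → not nullable.
- battery: CHECK does not forbid NULL (a CHECK constraint passes when its expression is NULL) → nullable.
- interval: part of the PRIMARY KEY, which implies NOT NULL → not nullable.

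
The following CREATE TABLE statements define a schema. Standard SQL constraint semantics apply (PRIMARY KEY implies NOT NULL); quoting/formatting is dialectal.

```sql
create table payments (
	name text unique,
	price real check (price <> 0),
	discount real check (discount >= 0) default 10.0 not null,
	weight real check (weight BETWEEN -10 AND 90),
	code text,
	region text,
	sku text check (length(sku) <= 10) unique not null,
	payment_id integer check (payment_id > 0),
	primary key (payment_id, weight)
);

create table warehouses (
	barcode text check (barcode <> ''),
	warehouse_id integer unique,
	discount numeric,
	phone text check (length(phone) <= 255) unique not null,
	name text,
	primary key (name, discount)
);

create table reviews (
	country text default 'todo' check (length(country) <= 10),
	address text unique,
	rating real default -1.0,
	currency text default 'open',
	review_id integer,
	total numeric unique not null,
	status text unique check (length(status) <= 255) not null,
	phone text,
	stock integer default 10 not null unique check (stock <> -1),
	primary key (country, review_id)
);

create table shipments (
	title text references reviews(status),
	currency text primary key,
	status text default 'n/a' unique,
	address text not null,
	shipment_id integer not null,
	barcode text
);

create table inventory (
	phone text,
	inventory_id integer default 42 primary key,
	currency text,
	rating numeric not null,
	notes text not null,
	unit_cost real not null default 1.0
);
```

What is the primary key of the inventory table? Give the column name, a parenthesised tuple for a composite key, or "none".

inventory_id is declared PRIMARY KEY inline on the column.

inventory_id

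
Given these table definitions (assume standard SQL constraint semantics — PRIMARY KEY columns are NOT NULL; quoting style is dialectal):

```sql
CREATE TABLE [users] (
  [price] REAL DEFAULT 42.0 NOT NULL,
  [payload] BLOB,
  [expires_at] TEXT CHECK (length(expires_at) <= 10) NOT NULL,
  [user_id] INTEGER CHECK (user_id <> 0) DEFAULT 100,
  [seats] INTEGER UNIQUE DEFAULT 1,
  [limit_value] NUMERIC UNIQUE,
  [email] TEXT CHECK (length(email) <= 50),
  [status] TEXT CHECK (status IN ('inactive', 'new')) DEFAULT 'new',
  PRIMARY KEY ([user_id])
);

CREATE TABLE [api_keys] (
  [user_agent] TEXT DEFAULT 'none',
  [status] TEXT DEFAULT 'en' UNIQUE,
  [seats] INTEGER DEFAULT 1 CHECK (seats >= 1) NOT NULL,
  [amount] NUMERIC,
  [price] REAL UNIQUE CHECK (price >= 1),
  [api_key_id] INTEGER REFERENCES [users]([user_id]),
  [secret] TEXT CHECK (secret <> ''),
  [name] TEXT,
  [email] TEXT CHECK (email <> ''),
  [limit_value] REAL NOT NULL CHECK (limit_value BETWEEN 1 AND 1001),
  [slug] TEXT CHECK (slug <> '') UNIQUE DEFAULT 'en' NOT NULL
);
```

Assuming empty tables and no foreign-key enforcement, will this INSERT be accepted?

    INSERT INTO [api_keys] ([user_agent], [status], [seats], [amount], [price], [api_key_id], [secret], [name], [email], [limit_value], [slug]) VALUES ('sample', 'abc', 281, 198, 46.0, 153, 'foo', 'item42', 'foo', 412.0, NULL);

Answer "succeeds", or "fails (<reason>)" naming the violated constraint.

fails (NOT NULL on slug)

slug is explicitly set to NULL, but slug is declared NOT NULL.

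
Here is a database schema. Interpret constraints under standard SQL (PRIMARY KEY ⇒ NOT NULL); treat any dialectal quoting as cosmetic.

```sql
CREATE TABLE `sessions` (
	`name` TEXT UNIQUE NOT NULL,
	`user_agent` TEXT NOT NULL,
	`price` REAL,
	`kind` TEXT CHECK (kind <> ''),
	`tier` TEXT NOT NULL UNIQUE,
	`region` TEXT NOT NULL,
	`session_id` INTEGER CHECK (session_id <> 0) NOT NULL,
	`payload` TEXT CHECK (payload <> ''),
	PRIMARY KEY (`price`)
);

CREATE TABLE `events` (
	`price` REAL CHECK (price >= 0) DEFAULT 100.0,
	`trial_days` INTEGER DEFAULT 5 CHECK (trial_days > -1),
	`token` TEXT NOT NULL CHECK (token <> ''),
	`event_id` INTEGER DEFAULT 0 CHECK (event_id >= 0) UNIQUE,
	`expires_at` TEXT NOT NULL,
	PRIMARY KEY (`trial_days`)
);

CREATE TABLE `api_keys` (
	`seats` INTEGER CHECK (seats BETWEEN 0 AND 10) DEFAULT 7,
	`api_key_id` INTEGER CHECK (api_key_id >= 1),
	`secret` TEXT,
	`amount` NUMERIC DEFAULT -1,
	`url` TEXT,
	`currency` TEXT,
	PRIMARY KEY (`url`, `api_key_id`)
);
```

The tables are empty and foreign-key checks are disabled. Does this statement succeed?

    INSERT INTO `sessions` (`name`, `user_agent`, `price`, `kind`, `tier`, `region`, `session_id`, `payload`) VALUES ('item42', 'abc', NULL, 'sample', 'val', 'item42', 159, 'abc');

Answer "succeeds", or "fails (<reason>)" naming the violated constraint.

price is explicitly set to NULL, but price is part of the PRIMARY KEY (implied NOT NULL).

fails (NOT NULL on price)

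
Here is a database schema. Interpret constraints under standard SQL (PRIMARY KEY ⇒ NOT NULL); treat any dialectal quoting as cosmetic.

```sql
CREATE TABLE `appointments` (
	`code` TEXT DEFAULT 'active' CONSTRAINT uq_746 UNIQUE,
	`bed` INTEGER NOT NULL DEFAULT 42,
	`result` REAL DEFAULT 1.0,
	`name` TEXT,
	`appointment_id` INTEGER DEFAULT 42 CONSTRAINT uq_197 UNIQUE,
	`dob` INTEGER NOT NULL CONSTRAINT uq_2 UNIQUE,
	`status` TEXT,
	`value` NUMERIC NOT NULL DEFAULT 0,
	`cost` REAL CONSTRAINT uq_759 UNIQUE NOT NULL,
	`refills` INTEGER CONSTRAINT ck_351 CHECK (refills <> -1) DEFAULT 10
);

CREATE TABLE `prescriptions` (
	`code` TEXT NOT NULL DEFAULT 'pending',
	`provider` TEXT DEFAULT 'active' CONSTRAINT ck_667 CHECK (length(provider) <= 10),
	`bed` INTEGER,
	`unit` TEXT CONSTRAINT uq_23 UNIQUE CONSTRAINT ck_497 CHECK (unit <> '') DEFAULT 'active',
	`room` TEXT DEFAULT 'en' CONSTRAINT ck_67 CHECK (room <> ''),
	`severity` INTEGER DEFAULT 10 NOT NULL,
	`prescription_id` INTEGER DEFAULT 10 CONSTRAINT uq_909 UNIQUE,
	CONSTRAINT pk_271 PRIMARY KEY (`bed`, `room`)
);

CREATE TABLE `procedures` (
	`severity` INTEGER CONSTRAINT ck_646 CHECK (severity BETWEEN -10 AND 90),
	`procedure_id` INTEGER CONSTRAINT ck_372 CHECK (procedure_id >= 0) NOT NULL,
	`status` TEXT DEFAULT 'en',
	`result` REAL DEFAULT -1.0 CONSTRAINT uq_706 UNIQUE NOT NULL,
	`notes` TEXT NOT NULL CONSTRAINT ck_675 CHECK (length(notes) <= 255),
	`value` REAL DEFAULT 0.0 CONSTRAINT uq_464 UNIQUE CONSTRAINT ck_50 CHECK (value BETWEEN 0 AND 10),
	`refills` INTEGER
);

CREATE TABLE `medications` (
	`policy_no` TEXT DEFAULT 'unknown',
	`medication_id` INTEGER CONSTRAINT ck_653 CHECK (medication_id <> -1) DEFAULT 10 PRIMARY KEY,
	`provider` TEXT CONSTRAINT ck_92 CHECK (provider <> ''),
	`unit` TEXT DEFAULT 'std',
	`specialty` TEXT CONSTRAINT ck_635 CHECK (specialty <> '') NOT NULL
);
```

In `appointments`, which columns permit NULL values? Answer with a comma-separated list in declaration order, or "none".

- code: UNIQUE does not imply NOT NULL → nullable.
- bed: declared NOT NULL → not nullable.
- result: DEFAULT only fills an omitted column; an explicit NULL is still allowed → nullable.
- name: no NOT NULL constraint applies → nullable.
- appointment_id: UNIQUE does not imply NOT NULL → nullable.
- dob: declared NOT NULL → not nullable.
- status: no NOT NULL constraint applies → nullable.
- value: declared NOT NULL → not nullable.
- cost: declared NOT NULL → not nullable.
- refills: CHECK does not forbid NULL (a CHECK constraint passes when its expression is NULL) → nullable.

code, result, name, appointment_id, status, refills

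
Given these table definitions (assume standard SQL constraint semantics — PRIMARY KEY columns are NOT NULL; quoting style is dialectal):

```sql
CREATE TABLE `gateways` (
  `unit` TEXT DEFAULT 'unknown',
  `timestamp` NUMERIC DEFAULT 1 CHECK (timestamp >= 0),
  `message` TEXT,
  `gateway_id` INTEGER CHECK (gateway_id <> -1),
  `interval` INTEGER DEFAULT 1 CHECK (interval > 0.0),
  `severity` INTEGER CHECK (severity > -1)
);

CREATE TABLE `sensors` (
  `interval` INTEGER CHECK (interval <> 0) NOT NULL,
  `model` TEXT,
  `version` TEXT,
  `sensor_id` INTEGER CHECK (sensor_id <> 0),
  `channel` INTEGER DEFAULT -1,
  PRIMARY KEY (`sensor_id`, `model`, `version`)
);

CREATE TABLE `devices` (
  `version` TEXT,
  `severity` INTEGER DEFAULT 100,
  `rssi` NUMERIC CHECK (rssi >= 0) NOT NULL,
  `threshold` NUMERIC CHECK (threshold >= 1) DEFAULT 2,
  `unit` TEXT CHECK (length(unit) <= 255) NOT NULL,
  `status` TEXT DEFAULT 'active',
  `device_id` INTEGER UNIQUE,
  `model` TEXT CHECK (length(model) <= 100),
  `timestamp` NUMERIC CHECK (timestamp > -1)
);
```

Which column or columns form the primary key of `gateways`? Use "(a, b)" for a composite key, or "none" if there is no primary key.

No column is declared PRIMARY KEY inline, and there is no table-level PRIMARY KEY clause in gateways.

none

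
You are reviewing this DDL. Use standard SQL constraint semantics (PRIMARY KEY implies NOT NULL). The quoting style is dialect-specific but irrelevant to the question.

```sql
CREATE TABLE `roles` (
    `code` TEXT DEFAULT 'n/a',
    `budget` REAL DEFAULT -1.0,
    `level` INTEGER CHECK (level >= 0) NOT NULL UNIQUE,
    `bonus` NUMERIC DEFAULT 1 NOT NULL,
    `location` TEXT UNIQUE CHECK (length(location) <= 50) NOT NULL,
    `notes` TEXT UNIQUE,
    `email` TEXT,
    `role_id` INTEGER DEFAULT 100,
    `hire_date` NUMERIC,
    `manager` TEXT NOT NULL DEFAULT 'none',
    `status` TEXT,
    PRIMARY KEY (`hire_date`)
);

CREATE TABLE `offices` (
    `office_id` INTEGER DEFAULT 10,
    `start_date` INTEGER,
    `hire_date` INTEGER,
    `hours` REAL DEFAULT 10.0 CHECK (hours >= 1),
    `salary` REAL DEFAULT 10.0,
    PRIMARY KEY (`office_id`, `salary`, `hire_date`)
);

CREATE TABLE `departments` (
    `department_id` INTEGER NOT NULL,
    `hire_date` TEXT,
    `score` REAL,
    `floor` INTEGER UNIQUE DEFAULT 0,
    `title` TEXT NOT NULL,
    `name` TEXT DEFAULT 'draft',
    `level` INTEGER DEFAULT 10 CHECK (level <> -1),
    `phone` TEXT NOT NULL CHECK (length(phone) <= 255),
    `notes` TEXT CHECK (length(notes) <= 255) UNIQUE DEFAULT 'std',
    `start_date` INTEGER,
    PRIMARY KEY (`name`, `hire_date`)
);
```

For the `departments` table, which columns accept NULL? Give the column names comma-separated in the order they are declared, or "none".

score, floor, level, notes, start_date

- department_id: declared NOT NULL → not nullable.
- hire_date: part of the PRIMARY KEY, which implies NOT NULL → not nullable.
- score: no NOT NULL constraint applies → nullable.
- floor: UNIQUE does not imply NOT NULL → nullable.
- title: declared NOT NULL → not nullable.
- name: part of the PRIMARY KEY, which implies NOT NULL → not nullable.
- level: CHECK does not forbid NULL (a CHECK constraint passes when its expression is NULL) → nullable.
- phone: declared NOT NULL → not nullable.
- notes: CHECK does not forbid NULL (a CHECK constraint passes when its expression is NULL) → nullable.
- start_date: no NOT NULL constraint applies → nullable.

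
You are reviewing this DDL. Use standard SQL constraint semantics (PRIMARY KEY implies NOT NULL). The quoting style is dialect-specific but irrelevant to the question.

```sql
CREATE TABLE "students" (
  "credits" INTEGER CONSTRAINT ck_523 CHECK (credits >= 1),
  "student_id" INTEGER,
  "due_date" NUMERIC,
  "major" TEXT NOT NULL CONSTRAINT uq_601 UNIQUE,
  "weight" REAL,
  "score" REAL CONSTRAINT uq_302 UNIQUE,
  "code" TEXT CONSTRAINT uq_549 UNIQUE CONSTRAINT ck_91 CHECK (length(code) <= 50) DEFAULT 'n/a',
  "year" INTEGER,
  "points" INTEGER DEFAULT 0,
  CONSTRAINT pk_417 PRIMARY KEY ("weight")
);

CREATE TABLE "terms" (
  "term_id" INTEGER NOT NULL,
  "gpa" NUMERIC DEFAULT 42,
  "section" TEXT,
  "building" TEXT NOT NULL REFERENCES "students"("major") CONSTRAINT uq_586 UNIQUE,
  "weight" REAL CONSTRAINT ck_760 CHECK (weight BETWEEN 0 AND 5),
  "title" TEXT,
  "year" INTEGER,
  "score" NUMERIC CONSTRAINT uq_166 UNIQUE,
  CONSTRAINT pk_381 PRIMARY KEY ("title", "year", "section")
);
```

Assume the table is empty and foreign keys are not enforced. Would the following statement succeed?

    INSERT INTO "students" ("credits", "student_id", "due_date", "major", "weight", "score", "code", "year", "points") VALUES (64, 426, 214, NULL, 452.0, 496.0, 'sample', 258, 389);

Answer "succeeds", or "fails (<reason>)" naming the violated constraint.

major is explicitly set to NULL, but major is declared NOT NULL.

fails (NOT NULL on major)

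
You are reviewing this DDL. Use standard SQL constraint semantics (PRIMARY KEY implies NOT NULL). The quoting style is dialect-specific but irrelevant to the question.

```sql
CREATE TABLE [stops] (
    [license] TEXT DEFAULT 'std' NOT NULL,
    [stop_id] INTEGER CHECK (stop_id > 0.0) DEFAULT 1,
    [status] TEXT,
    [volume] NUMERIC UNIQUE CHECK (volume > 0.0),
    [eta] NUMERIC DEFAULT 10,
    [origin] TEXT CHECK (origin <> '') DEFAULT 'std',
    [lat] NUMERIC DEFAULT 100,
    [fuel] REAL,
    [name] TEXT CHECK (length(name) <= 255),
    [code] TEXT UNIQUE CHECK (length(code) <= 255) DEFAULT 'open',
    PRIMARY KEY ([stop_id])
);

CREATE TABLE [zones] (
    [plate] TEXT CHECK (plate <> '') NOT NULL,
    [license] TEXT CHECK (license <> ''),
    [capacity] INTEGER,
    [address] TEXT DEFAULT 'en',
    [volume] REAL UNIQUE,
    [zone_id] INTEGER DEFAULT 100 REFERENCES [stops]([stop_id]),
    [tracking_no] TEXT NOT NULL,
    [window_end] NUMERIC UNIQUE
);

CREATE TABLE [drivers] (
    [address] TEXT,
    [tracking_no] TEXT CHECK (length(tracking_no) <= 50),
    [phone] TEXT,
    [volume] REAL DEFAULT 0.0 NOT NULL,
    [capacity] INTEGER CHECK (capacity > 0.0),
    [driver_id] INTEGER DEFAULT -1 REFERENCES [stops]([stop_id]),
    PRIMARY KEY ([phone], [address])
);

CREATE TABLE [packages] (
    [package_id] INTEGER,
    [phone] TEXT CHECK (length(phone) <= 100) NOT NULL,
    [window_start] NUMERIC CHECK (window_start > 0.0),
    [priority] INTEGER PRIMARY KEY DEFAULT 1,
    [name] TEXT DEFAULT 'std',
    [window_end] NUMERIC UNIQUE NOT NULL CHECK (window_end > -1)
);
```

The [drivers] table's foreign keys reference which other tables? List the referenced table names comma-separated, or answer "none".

stops

- driver_id REFERENCES stops(stop_id).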